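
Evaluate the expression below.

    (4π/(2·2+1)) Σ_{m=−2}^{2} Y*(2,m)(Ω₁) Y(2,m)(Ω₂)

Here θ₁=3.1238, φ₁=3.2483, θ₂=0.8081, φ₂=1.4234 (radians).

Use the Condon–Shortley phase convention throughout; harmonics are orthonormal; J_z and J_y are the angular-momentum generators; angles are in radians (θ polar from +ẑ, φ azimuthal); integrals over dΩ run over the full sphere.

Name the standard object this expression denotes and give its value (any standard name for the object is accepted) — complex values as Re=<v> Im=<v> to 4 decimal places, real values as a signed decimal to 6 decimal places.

Legendre polynomial (addition theorem), +0.222449

This sum is the spherical-harmonic addition theorem: it equals the Legendre polynomial P_l(cos γ) of the angle γ between the two directions.
Addition theorem: P_2(cos γ) = (4π/5) Σ_m Y*_{lm}(Ω₁) Y_{lm}(Ω₂), m = −2…2:
  m=-2: Y*=0.00012 + 0.00003j  Y=-0.19319 - 0.05866j  product -0.00002 - 0.00001j
  m=-1: Y*=0.01366 + 0.00146j  Y=0.05667 - 0.38169j  product 0.00133 - 0.00513j
  m=+0: Y*=0.63048 + 0.00000j  Y=0.13622 + 0.00000j  product 0.08589 + 0.00000j
  m=+1: Y*=-0.01366 + 0.00146j  Y=-0.05667 - 0.38169j  product 0.00133 + 0.00513j
  m=+2: Y*=0.00012 - 0.00003j  Y=-0.19319 + 0.05866j  product -0.00002 + 0.00001j
Σ over m = 0.08851 - 0.00000j; ×(4π/5) → 0.22245 - 0.00000j. Real part: 0.222449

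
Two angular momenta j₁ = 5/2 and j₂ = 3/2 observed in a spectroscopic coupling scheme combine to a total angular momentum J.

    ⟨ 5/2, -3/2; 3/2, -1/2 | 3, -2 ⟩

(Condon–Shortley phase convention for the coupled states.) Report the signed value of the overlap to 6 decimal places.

-0.288675

j₁+j₂−J=1  J+j₁−j₂=4  J−j₁+j₂=2  j₁+j₂+J+1=8
(j₁±m₁, j₂±m₂, J±M) = (1,4,1,2,1,5)
P² = 48
sum k=0..1:
  [0] +1/24 = 1/24
  [1] −1/12 = -1/12
S = -1/24
C² = P²·S² = 1/12 ; C = -0.288675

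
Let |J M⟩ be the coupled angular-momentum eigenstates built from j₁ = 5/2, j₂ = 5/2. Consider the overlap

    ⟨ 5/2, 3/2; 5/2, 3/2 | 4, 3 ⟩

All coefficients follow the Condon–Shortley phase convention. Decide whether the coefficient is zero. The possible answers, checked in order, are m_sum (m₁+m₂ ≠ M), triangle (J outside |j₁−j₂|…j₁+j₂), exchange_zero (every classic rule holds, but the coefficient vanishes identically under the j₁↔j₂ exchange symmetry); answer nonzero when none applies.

m-sum: m₁+m₂ = 3/2+3/2 = 3, M = 3  ✓
triangle: |j₁−j₂| = 0 ≤ J = 4 ≤ j₁+j₂ = 5  ✓
exchange: j₁=j₂ and m₁=m₂, and (−1)^(j₁+j₂−J) = (−1)^1 = −1 forces ⟨j₁m₁;j₂m₂|JM⟩ = −⟨j₂m₂;j₁m₁|JM⟩ = −⟨j₁m₁;j₂m₂|JM⟩ ⇒ the coefficient vanishes identically
Racah sum check: Σ_k collapses to 0 ⇒ CG = 0

exchange_zero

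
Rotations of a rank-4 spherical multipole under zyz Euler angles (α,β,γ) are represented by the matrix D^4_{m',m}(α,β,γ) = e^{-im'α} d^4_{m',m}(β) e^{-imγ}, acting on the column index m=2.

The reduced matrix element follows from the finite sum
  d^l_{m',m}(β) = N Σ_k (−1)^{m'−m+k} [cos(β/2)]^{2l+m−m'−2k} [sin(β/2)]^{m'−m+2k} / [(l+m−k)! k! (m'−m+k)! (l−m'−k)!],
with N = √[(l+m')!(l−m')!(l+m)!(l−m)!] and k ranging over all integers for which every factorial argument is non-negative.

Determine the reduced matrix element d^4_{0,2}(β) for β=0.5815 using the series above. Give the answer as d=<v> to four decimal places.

d=0.4637

d^4_{0,2}(β=0.5815) via the finite sum:
c=cos(0.581500/2)=0.958029, s=sin(0.581500/2)=0.286671; N=√[24·24·720·2]=910.735966
Admissible k: 2..4 (factorial args all ≥0)
  k=2: (−1)^0·910.7360/(96)·0.9580^6·0.2867^2 = +0.602782
  k=3: (−1)^1·910.7360/(36)·0.9580^4·0.2867^4 = -0.143926
  k=4: (−1)^2·910.7360/(96)·0.9580^2·0.2867^6 = +0.004833
d^4_{0,2}(0.5815) = +0.602782 -0.143926 +0.004833 = +0.463689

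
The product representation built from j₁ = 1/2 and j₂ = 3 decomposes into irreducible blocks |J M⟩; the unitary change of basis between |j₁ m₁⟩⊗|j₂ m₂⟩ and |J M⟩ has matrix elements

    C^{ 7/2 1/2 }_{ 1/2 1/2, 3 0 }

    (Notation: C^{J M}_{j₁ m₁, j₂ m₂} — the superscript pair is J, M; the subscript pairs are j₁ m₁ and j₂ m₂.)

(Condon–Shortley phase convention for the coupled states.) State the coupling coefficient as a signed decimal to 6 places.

+√(4/7) = +0.755929

triangle: 0!*1!*6!/8! = 720/40320
(j±m)!: 1!*0!*3!*3!*4!*3! = 5184
prefactor² = (2J+1)*Δ*N² = 5184/7
  k=0: +1/(0!*0!*0!*3!*1!*3!) = 1/36
Σ = 1/36  ⇒  CG² = 5184/7*(1/36)² = 4/7
CG = +√(4/7) = +0.755929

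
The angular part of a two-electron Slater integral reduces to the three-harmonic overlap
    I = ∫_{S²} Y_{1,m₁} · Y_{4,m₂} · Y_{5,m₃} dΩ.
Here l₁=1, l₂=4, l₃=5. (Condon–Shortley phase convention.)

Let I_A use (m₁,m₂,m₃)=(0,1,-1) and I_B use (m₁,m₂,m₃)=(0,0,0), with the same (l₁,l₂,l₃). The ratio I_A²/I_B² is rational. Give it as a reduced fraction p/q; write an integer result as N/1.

l's match ⇒ only the (l;m) 3-j factors differ between A and B.
A: triangle coeff Δ(1,4,5) = 1/495; Σ_t [0,0]: t=0:+1/720 = 1/720; (3j)²=8/165 [(1 4 5; 0 1 -1)], sign=+1
B: triangle coeff Δ(1,4,5) = 1/495; Σ_t [0,0]: t=0:+1/576 = 1/576; (3j)²=5/99 [(1 4 5; 0 0 0)], sign=-1
I_A²/I_B² = (8/165)/(5/99) = 24/25

24/25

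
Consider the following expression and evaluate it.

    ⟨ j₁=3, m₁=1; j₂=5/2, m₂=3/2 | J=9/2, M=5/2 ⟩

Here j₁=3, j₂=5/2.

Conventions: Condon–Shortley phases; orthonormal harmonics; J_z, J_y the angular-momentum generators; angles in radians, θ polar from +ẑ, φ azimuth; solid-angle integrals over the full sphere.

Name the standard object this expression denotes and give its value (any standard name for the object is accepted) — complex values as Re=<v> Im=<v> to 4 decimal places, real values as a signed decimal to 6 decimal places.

Clebsch–Gordan coefficient, −√(10/99) ≈ -0.317821

This is a Clebsch–Gordan (vector-coupling) coefficient.
j₁+j₂−J=1  J+j₁−j₂=5  J−j₁+j₂=4  j₁+j₂+J+1=11
(j₁±m₁, j₂±m₂, J±M) = (4,2,4,1,7,2)
P² = 92160/11
sum k=0..1:
  [0] +1/288 = 1/288
  [1] −1/144 = -1/144
S = -1/288
C² = P²·S² = 10/99 ; C = -0.317821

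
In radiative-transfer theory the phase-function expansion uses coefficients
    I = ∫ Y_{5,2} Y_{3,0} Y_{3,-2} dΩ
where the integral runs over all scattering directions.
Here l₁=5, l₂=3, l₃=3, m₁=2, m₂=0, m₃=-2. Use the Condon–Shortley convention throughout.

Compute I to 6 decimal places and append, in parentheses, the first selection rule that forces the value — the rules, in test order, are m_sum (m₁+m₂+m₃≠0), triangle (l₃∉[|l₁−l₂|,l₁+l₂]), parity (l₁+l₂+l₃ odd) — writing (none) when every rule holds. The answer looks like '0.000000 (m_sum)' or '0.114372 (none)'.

0.000000 (parity)

L=11 odd ⇒ parity kills the (l;000) factor ⇒ I = 0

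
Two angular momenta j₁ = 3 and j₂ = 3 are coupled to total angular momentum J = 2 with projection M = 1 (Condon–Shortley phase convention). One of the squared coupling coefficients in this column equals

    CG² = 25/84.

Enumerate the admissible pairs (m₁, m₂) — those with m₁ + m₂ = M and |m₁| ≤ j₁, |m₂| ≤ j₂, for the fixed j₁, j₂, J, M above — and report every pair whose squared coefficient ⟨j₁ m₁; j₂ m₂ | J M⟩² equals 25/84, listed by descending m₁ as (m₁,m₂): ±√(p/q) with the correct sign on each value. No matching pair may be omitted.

(3,-2): +√(25/84); (-2,3): +√(25/84)

Admissible pairs with m₁+m₂ = M = 1: (-2,3), (-1,2), (0,1), (1,0), (2,-1), (3,-2)
  (m₁,m₂)=(3,-2): CG² = 25/84, CG = +√(25/84)   ← matches the target
  (m₁,m₂)=(2,-1): CG² = 5/28, CG = −√(5/28)
  (m₁,m₂)=(1,0): CG² = 1/42, CG = +√(1/42)
  (m₁,m₂)=(0,1): CG² = 1/42, CG = +√(1/42)
  (m₁,m₂)=(-1,2): CG² = 5/28, CG = −√(5/28)
  (m₁,m₂)=(-2,3): CG² = 25/84, CG = +√(25/84)   ← matches the target
Pairs with CG² = 25/84: (3,-2): +√(25/84); (-2,3): +√(25/84)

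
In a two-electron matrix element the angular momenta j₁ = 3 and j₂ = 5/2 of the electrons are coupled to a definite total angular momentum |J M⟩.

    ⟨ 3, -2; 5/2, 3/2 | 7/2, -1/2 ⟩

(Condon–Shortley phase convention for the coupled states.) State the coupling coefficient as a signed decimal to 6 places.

√[8·2!4!3!/10! · 1!5!4!1!3!4!] = √(9216/35)
  +(−1)^1/∏(1,1,4,3,0,0)! = -1/144  (running -1/144)
  +(−1)^2/∏(2,0,3,2,1,1)! = 1/24  (running 5/144)
⟨..|..⟩ = √(9216/35)·(5/144) = +0.563436

+√(20/63) ≈ +0.563436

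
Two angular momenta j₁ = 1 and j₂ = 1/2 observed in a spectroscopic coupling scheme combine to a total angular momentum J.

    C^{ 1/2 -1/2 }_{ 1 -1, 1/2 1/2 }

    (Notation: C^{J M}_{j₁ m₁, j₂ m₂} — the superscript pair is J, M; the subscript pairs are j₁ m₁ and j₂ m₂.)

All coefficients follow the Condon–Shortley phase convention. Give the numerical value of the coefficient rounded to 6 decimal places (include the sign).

−√(2/3) ≈ -0.816497

j₁+j₂−J=1  J+j₁−j₂=1  J−j₁+j₂=0  j₁+j₂+J+1=3
(j₁±m₁, j₂±m₂, J±M) = (0,2,1,0,0,1)
P² = 2/3
sum k=1..1:
  [1] −1/1 = -1
S = -1
C² = P²·S² = 2/3 ; C = -0.816497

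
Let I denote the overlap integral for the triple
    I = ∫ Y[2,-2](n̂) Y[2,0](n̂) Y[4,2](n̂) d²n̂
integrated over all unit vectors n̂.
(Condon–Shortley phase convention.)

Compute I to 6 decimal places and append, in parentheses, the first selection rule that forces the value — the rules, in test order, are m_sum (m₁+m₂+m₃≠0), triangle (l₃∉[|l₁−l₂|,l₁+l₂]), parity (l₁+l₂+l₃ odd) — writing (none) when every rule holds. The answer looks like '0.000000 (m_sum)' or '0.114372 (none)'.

0.156078 (none)

Rules hold: Σm=0, L=8 even, 0≤4≤4.
N = 5·5·9 = 225
Δ = 0!·4!·4!/9! = 1/630
Racah Σ t=0..0: t=0:+1/16 = 1/16
⇒ 3j(2 2 4; 0 0 0)² = 2/35, sgn +1
Racah Σ t=0..0: t=0:+1/96 = 1/96
⇒ 3j(2 2 4; -2 0 2)² = 1/42, sgn +1
4πI² = N·(3j₀)²·(3jₘ)² = 15/49
I = +1·√(0.306122/4π) = 0.15607835
No selection rule forces the value: the integral is nonzero (none).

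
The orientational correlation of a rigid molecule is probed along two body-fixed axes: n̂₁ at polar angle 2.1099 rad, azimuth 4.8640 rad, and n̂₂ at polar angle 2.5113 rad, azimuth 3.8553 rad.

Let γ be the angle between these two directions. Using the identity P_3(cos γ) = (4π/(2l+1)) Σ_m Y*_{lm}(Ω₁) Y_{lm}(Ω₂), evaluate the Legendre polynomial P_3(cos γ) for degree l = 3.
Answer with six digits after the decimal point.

-0.225379

Addition theorem: P_3(cos γ) = (4π/7) Σ_m Y*_{lm}(Ω₁) Y_{lm}(Ω₂), m = −3…3:
  term(m=-3) = -0.022374+0.002596i   from Y*(Ω₁)=-0.115841+0.236879i, Y(Ω₂)=+0.046119+0.071900i
  term(m=-2) = -0.047861+0.099944i   from Y*(Ω₁)=+0.368756+0.115373i, Y(Ω₂)=-0.040980+0.283851i
  term(m=-1) = +0.020245+0.032142i   from Y*(Ω₁)=+0.013309-0.087109i, Y(Ω₂)=-0.325868+0.282200i
  term(m=+0) = -0.025567+0.000000i   from Y*(Ω₁)=+0.322284-0.000000i, Y(Ω₂)=-0.079332+0.000000i
  term(m=+1) = +0.020245-0.032142i   from Y*(Ω₁)=-0.013309-0.087109i, Y(Ω₂)=+0.325868+0.282200i
  term(m=+2) = -0.047861-0.099944i   from Y*(Ω₁)=+0.368756-0.115373i, Y(Ω₂)=-0.040980-0.283851i
  term(m=+3) = -0.022374-0.002596i   from Y*(Ω₁)=+0.115841+0.236879i, Y(Ω₂)=-0.046119+0.071900i
Σ over m = -0.125546+0.000000i; ×(4π/7) → -0.225379+0.000000i. Real part: -0.225379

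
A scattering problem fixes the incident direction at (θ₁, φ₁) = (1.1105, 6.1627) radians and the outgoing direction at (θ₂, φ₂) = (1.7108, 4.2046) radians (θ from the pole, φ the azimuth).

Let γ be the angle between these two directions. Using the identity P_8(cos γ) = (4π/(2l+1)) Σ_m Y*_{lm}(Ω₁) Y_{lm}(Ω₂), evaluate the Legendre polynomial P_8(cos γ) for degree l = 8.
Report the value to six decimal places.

-0.269478

Summing Y*_{l m}(θ₁,φ₁)·Y_{l m}(θ₂,φ₂) over m ∈ [−8, 8]; prefactor 4π/(2·8+1) = 0.739198:
  [-8]  conj(Y_{8,-8})(Ω₁) = 0.12203 - 0.17575j ; Y_{8,-8}(Ω₂) = -0.28836 - 0.37926j ; Δ = -0.10184 + 0.00440j
  [-7]  conj(Y_{8,-7})(Ω₁) = 0.28215 - 0.31694j ; Y_{8,-7}(Ω₂) = 0.10778 - 0.24600j ; Δ = -0.04756 - 0.10357j
  [-6]  conj(Y_{8,-6})(Ω₁) = 0.28609 - 0.25240j ; Y_{8,-6}(Ω₂) = -0.25007 + 0.02379j ; Δ = -0.06554 + 0.06993j
  [-5]  conj(Y_{8,-5})(Ω₁) = -0.00689 + 0.00474j ; Y_{8,-5}(Ω₂) = -0.16581 - 0.24100j ; Δ = 0.00228 + 0.00087j
  [-4]  conj(Y_{8,-4})(Ω₁) = -0.30892 + 0.16159j ; Y_{8,-4}(Ω₂) = -0.07490 + 0.15104j ; Δ = -0.00127 - 0.05876j
  [-3]  conj(Y_{8,-3})(Ω₁) = -0.15971 + 0.06038j ; Y_{8,-3}(Ω₂) = -0.29654 + 0.01408j ; Δ = 0.04651 - 0.02015j
  [-2]  conj(Y_{8,-2})(Ω₁) = 0.26208 - 0.06441j ; Y_{8,-2}(Ω₂) = 0.06844 + 0.11034j ; Δ = 0.02504 + 0.02451j
  [-1]  conj(Y_{8,-1})(Ω₁) = 0.22810 - 0.02762j ; Y_{8,-1}(Ω₂) = -0.14442 + 0.25953j ; Δ = -0.02577 + 0.06319j
  [+0]  conj(Y_{8,0})(Ω₁) = -0.23926 + 0.00000j ; Y_{8,0}(Ω₂) = 0.11816 + 0.00000j ; Δ = -0.02827 + 0.00000j
  [+1]  conj(Y_{8,1})(Ω₁) = -0.22810 - 0.02762j ; Y_{8,1}(Ω₂) = 0.14442 + 0.25953j ; Δ = -0.02577 - 0.06319j
  [+2]  conj(Y_{8,2})(Ω₁) = 0.26208 + 0.06441j ; Y_{8,2}(Ω₂) = 0.06844 - 0.11034j ; Δ = 0.02504 - 0.02451j
  [+3]  conj(Y_{8,3})(Ω₁) = 0.15971 + 0.06038j ; Y_{8,3}(Ω₂) = 0.29654 + 0.01408j ; Δ = 0.04651 + 0.02015j
  [+4]  conj(Y_{8,4})(Ω₁) = -0.30892 - 0.16159j ; Y_{8,4}(Ω₂) = -0.07490 - 0.15104j ; Δ = -0.00127 + 0.05876j
  [+5]  conj(Y_{8,5})(Ω₁) = 0.00689 + 0.00474j ; Y_{8,5}(Ω₂) = 0.16581 - 0.24100j ; Δ = 0.00228 - 0.00087j
  [+6]  conj(Y_{8,6})(Ω₁) = 0.28609 + 0.25240j ; Y_{8,6}(Ω₂) = -0.25007 - 0.02379j ; Δ = -0.06554 - 0.06993j
  [+7]  conj(Y_{8,7})(Ω₁) = -0.28215 - 0.31694j ; Y_{8,7}(Ω₂) = -0.10778 - 0.24600j ; Δ = -0.04756 + 0.10357j
  [+8]  conj(Y_{8,8})(Ω₁) = 0.12203 + 0.17575j ; Y_{8,8}(Ω₂) = -0.28836 + 0.37926j ; Δ = -0.10184 - 0.00440j
Total Σ_m = -0.36455 + 0.00000j. Multiply by 0.739198: -0.26948 + 0.00000j. P_8(cos γ) = -0.269478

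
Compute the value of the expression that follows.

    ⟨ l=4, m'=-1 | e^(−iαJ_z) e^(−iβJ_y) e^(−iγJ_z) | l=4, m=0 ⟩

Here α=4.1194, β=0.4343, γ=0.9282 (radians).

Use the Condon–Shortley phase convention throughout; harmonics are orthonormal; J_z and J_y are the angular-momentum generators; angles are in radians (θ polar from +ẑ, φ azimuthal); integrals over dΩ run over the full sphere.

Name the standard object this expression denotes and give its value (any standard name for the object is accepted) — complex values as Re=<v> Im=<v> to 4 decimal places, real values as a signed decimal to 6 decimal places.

This is a Wigner D-matrix element — the rotation-matrix element ⟨l m'| R(α,β,γ) |l m⟩ in the angular-momentum basis.
Split into d^4_{-1,0}(β=0.4343) × two z-phases.
Half-angle: c=0.976515, s=0.215447. N=√(6·120·24·24)=643.987578
Admissible k: 1..4 (factorial args all ≥0)
  k=1: (−1)^0·643.9876/(144)·0.9765^7·0.2154^1 = +0.815850
  k=2: (−1)^1·643.9876/(24)·0.9765^5·0.2154^3 = -0.238279
  k=3: (−1)^2·643.9876/(24)·0.9765^3·0.2154^5 = +0.011599
  k=4: (−1)^3·643.9876/(144)·0.9765^1·0.2154^7 = -0.000094
d^4_{-1,0}(0.4343) = +0.815850 -0.238279 +0.011599 -0.000094 = +0.589075
Phases: e^{-i·(-1)·4.1194}=-0.558842-0.829274i, e^{-i·(0)·0.9282}=+1.000000+0.000000i ⇒ D=-0.329200-0.488505i

Wigner D-matrix element, Re=-0.3292 Im=-0.4885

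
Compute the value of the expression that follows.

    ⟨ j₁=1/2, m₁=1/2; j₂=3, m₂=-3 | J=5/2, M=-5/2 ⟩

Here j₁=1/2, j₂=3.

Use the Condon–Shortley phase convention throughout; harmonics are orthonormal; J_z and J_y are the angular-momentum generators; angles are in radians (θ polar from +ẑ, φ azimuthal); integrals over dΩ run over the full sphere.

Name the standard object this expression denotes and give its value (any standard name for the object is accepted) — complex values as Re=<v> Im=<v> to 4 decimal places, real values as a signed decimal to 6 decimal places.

Clebsch–Gordan coefficient, +√(6/7) ≈ +0.925820

This is a Clebsch–Gordan (vector-coupling) coefficient.
j₁+j₂−J=1  J+j₁−j₂=0  J−j₁+j₂=5  j₁+j₂+J+1=7
(j₁±m₁, j₂±m₂, J±M) = (1,0,0,6,0,5)
P² = 86400/7
sum k=0..0:
  [0] +1/120 = 1/120
S = 1/120
C² = P²·S² = 6/7 ; C = +0.925820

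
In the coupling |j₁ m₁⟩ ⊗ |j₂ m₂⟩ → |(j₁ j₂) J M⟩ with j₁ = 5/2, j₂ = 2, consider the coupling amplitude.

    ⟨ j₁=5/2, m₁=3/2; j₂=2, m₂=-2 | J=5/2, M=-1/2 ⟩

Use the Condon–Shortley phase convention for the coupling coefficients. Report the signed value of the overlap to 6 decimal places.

+√(27/70) ≈ +0.621059

√[6·2!3!2!/8! · 4!1!0!4!2!3!] = √(864/35)
  +(−1)^0/∏(0,2,1,0,2,2)! = 1/8  (running 1/8)
⟨..|..⟩ = √(864/35)·(1/8) = +0.621059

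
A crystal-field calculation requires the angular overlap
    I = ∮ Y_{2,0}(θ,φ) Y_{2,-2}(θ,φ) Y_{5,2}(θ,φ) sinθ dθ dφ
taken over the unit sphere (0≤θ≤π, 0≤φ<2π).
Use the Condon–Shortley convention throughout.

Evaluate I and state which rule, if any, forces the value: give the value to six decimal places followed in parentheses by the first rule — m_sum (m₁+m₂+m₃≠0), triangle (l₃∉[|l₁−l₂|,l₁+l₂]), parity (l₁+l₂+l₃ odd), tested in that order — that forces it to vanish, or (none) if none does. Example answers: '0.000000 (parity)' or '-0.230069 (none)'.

triangle: need 0≤l₃≤4, have 5; I=0

0.000000 (triangle)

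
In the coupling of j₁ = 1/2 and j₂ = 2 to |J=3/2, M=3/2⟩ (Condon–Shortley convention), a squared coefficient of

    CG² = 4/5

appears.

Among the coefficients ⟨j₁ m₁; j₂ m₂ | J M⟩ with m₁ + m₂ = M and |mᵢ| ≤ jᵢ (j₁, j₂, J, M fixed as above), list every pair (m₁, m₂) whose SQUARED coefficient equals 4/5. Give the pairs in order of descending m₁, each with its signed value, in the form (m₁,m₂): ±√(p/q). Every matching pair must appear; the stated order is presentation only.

(-1/2,2): −√(4/5)

Admissible pairs with m₁+m₂ = M = 3/2: (-1/2,2), (1/2,1)
  (m₁,m₂)=(1/2,1): CG² = 1/5, CG = +√(1/5)
  (m₁,m₂)=(-1/2,2): CG² = 4/5, CG = −√(4/5)   ← matches the target
Pairs with CG² = 4/5: (-1/2,2): −√(4/5)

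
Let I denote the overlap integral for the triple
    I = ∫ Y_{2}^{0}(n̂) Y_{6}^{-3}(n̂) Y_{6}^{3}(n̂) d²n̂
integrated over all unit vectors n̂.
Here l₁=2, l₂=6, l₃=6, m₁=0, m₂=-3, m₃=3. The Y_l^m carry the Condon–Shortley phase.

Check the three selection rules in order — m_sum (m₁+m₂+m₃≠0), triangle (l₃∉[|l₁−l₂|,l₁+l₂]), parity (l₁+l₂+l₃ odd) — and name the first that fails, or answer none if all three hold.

none

Σmᵢ = 0  ✓
l₃∈[|l₁−l₂|,l₁+l₂]=[4,8], have l₃=6  ✓
Σlᵢ = 14 ⇒ even  ✓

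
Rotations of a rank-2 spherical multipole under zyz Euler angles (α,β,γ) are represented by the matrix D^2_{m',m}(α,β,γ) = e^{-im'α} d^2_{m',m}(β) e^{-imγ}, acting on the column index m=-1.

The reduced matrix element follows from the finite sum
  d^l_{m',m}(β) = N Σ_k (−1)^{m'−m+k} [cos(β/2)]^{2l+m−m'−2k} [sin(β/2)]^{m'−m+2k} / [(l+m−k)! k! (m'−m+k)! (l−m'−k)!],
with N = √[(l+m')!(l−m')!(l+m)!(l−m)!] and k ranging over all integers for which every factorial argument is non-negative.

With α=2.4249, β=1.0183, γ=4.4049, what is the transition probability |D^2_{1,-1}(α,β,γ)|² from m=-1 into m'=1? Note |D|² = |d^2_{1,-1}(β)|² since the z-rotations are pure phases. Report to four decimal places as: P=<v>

P=0.2371

D^2_{1,-1}(2.4249,1.0183,4.4049) = e^{-i·1·2.4249}·d^2_{1,-1}(1.0183)·e^{-i·-1·4.4049}. Compute d first:
Half-angle: c=0.873159, s=0.487435. N=√(6·1·1·6)=6.000000
The bounds max(0,m−m')=0 and min(l+m,l−m')=1 give 2 terms
  k=0: (−1)^2·6.0000/(2)·0.8732^2·0.4874^2 = +0.543428
  k=1: (−1)^3·6.0000/(6)·0.8732^0·0.4874^4 = -0.056450
d^2_{1,-1}(1.0183) = +0.543428 -0.056450 = +0.486977
|D^2_{1,-1}|² = |d^2_{1,-1}(β)|² = (+0.486977)² = 0.237147 (the z-rotation phases have unit modulus)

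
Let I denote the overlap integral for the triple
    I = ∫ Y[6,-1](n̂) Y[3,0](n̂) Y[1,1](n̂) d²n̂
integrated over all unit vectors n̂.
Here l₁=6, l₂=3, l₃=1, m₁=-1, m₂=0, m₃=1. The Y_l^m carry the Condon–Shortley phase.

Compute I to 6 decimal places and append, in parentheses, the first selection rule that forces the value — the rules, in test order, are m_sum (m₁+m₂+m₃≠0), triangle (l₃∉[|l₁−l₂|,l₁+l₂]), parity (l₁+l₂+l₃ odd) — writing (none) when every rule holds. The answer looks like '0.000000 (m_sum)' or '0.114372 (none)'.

l₃=1 ∉ [3,9] — triangle fails ⇒ I = 0

0.000000 (triangle)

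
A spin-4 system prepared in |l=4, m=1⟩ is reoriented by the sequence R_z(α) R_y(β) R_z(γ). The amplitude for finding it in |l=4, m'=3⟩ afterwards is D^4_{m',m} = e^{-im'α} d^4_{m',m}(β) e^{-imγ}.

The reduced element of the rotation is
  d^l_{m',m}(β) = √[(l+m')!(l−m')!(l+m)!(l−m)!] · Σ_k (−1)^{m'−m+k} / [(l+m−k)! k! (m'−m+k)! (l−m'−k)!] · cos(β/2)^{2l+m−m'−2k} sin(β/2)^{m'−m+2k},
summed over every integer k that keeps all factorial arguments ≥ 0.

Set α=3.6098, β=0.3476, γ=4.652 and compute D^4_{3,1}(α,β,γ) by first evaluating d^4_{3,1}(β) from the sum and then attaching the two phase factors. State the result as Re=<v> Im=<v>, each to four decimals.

Re=-0.2003 Im=-0.0462

D^4_{3,1}(3.6098,0.3476,4.6520) = e^{-i·3·3.6098}·d^4_{3,1}(0.3476)·e^{-i·1·4.6520}. Compute d first:
Half-angle: c=0.984935, s=0.172926. N=√(5040·1·120·6)=1904.940944
The bounds max(0,m−m')=0 and min(l+m,l−m')=1 give 2 terms
  k=0: (−1)^2·1904.9409/(240)·0.9849^6·0.1729^2 = +0.216689
  k=1: (−1)^3·1904.9409/(144)·0.9849^4·0.1729^4 = -0.011133
d^4_{3,1}(0.3476) = +0.216689 -0.011133 = +0.205557
D = (-0.165411+0.986225i)·(+0.205557)·(-0.060352+0.998177i) = -0.200304-0.046174i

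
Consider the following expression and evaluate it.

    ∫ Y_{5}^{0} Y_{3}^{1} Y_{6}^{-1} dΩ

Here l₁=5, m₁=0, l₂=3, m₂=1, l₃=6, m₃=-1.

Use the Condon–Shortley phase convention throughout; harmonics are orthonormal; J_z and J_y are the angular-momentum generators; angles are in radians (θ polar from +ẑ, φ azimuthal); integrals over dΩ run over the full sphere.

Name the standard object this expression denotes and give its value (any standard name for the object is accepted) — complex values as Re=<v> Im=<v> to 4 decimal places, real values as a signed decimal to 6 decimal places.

This is a Gaunt coefficient — the integral of a triple product of spherical harmonics over the sphere.
m-sum 0 ✓  L=14 even ✓  2≤6≤8 ✓
Π(2lᵢ+1) = 11×7×13 = 1001
triangle coeff Δ(5,3,6) = 1/675675
Σ_t [0,2]: t=0:+1/8640 t=1:−1/2304 t=2:+1/8640 = -7/34560
(3j)²=7/429 [(5 3 6; 0 0 0)], sign=-1
Σ_t [0,2]: t=0:+1/34560 t=1:−1/3456 t=2:+1/5760 = -1/11520
(3j)²=2/429 [(5 3 6; 0 1 -1)], sign=+1
⇒ 4πI² = 98/1287
I = (-1)√(98/1287/(4π)) = -0.07784287

Gaunt coefficient, -0.077843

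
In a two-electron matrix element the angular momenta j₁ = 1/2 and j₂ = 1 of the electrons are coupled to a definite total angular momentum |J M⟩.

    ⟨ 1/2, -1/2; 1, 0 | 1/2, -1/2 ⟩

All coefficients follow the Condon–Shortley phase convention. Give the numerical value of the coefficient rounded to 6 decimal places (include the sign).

-0.577350  (= −√(1/3))

√[2·1!0!1!/3! · 0!1!1!1!0!1!] = √(1/3)
  +(−1)^1/∏(1,0,0,0,0,1)! = -1  (running -1)
⟨..|..⟩ = √(1/3)·(-1) = -0.577350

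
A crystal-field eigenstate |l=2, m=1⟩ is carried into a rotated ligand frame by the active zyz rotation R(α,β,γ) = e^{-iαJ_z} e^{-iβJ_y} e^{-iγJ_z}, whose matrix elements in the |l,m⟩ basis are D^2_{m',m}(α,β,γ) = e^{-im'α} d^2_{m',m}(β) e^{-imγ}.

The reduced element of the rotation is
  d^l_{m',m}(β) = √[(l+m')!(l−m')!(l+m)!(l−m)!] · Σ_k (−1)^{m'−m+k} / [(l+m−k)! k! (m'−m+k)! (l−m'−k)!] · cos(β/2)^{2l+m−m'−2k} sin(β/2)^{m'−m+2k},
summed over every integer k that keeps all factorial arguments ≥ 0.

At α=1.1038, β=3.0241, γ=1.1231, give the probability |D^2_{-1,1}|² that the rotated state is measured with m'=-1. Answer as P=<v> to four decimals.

Split into d^2_{-1,1}(β=3.0241) × two z-phases.
Half-angle: c=0.058713, s=0.998275. N=√(1·6·6·1)=6.000000
k∈{2,3} keeps every argument non-negative
  k=2: (−1)^0·6.0000/(2)·0.0587^2·0.9983^2 = +0.010306
  k=3: (−1)^1·6.0000/(6)·0.0587^0·0.9983^4 = -0.993118
d^2_{-1,1}(3.0241) = +0.010306 -0.993118 = -0.982812
|D^2_{-1,1}|² = |d^2_{-1,1}(β)|² = (-0.982812)² = 0.965919 (the z-rotation phases have unit modulus)

P=0.9659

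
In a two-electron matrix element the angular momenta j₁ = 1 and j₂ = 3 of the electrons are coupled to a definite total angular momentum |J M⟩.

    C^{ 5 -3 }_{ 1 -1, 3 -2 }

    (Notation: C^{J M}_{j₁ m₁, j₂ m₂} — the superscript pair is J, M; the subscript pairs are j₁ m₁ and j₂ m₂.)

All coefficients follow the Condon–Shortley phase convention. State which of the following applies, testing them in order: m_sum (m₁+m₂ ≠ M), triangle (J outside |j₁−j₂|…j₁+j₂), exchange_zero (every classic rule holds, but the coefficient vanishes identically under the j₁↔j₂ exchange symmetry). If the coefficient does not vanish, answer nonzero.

triangle

m-sum: m₁+m₂ = -1+(-2) = -3, M = -3  ✓
triangle: need |j₁−j₂| ≤ J ≤ j₁+j₂, i.e. J ∈ [2, 4]; J = 5 is outside ✗ ⇒ coefficient is 0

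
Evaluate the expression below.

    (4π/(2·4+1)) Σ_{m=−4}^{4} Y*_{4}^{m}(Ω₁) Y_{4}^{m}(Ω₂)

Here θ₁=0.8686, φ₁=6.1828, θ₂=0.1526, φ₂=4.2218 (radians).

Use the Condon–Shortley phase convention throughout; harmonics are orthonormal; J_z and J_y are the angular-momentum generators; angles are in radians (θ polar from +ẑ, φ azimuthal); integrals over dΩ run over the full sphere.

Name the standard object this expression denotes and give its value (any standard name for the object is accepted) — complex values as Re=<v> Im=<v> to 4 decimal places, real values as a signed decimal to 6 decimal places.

Legendre polynomial (addition theorem), -0.403672

This sum is the spherical-harmonic addition theorem: it equals the Legendre polynomial P_l(cos γ) of the angle γ between the two directions.
Expand P_4 via completeness: Σ_{m} conj(Y_{4,m}) at Ω₁ times Y_{4,m} at Ω₂ —
  m=-4: Y*=(0.138362, -0.058750)  Y=(-0.000090, 0.000218)  product (0.000000, 0.000036)
  m=-3: Y*=(0.343521, -0.106699)  Y=(0.004324, -0.000430)  product (0.001440, -0.000609)
  m=-2: Y*=(0.366868, -0.074662)  Y=(-0.025093, -0.037508)  product (-0.012006, -0.011887)
  m=-1: Y*=(-0.018505, 0.001864)  Y=(-0.128535, 0.240637)  product (0.001930, -0.004693)
  m=+0: Y*=(-0.362213, -0.000000)  Y=(0.750488, 0.000000)  product (-0.271836, -0.000000)
  m=+1: Y*=(0.018505, 0.001864)  Y=(0.128535, 0.240637)  product (0.001930, 0.004693)
  m=+2: Y*=(0.366868, 0.074662)  Y=(-0.025093, 0.037508)  product (-0.012006, 0.011887)
  m=+3: Y*=(-0.343521, -0.106699)  Y=(-0.004324, -0.000430)  product (0.001440, 0.000609)
  m=+4: Y*=(0.138362, 0.058750)  Y=(-0.000090, -0.000218)  product (0.000000, -0.000036)
Total Σ_m = (-0.289109, 0.000000). Multiply by 1.396263: (-0.403672, 0.000000). P_4(cos γ) = -0.403672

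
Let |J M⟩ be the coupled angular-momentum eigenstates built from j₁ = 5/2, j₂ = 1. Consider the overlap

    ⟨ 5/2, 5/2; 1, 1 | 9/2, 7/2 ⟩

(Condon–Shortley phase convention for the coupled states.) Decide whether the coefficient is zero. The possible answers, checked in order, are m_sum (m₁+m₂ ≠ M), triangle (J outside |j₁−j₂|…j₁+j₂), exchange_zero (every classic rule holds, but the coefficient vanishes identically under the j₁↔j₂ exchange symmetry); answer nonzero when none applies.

triangle

m-sum: m₁+m₂ = 5/2+1 = 7/2, M = 7/2  ✓
triangle: need |j₁−j₂| ≤ J ≤ j₁+j₂, i.e. J ∈ [3/2, 7/2]; J = 9/2 is outside ✗ ⇒ coefficient is 0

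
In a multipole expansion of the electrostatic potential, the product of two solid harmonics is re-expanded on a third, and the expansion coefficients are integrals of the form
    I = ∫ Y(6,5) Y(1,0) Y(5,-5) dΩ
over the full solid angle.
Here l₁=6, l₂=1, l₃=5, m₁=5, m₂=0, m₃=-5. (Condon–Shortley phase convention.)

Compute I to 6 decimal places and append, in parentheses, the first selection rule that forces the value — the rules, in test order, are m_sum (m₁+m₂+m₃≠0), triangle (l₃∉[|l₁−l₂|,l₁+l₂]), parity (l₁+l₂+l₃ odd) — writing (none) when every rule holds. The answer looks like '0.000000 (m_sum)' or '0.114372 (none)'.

-0.135514 (none)

m-sum 0 ✓  L=12 even ✓  5≤5≤7 ✓
Π(2lᵢ+1) = 13×3×11 = 429
triangle coeff Δ(6,1,5) = 1/858
Σ_t [1,1]: t=1:−1/14400 = -1/14400
(3j)²=6/143 [(6 1 5; 0 0 0)], sign=+1
Σ_t [1,1]: t=1:−1/3628800 = -1/3628800
(3j)²=1/78 [(6 1 5; 5 0 -5)], sign=-1
⇒ 4πI² = 3/13
I = (-1)√(3/13/(4π)) = -0.13551395
No selection rule forces the value: the integral is nonzero (none).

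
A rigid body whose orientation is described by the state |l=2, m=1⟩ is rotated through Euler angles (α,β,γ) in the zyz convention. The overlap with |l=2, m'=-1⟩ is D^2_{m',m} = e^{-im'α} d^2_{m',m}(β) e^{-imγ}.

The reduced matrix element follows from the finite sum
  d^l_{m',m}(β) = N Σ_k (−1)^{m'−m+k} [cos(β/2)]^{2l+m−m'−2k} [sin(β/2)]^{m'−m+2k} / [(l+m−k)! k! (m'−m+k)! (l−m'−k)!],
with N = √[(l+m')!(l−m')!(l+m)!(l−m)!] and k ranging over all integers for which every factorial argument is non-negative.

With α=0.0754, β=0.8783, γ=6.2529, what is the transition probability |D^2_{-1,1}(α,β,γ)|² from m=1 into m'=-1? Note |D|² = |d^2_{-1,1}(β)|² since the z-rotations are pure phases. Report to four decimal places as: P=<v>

P=0.1694

Split into d^2_{-1,1}(β=0.8783) × two z-phases.
c=cos(0.878300/2)=0.905113, s=sin(0.878300/2)=0.425170; N=√[1·6·6·1]=6.000000
k∈{2,3} keeps every argument non-negative
  k=2: (−1)^0·6.0000/(2)·0.9051^2·0.4252^2 = +0.444276
  k=3: (−1)^1·6.0000/(6)·0.9051^0·0.4252^4 = -0.032678
d^2_{-1,1}(0.8783) = +0.444276 -0.032678 = +0.411598
|D^2_{-1,1}|² = |d^2_{-1,1}(β)|² = (+0.411598)² = 0.169413 (the z-rotation phases have unit modulus)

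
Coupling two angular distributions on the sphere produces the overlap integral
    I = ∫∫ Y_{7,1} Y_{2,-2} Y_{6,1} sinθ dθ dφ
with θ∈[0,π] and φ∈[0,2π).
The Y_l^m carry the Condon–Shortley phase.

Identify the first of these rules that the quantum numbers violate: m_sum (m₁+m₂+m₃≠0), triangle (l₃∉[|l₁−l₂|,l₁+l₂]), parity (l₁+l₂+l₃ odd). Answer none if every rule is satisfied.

m₁+m₂+m₃ = 1 − 2 + 1 = 0  ✓
triangle: |7−2|=5 ≤ l₃=6 ≤ 7+2=9  ✓
parity: l₁+l₂+l₃ = 15 is odd  ✗

parity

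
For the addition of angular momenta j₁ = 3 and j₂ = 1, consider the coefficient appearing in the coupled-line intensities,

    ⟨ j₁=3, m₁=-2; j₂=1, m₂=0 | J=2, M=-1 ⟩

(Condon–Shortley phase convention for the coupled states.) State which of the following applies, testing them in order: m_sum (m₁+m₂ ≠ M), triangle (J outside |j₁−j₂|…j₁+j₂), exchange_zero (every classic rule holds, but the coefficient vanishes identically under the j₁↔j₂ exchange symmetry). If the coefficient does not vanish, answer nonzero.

m-sum: m₁+m₂ = -2+0 = -2, M = -1  ✗ ⇒ coefficient is 0

m_sum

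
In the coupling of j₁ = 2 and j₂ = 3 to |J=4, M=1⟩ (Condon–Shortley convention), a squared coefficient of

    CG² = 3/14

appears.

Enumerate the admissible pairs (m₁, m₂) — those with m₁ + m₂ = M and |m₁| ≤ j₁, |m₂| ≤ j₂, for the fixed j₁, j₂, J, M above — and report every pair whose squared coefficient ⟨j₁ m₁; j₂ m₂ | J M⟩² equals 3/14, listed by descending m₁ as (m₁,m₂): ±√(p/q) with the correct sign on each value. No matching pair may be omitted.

(1,0): +√(3/14)

Admissible pairs with m₁+m₂ = M = 1: (-2,3), (-1,2), (0,1), (1,0), (2,-1)
  (m₁,m₂)=(2,-1): CG² = 2/7, CG = +√(2/7)
  (m₁,m₂)=(1,0): CG² = 3/14, CG = +√(3/14)   ← matches the target
  (m₁,m₂)=(0,1): CG² = 3/28, CG = −√(3/28)
  (m₁,m₂)=(-1,2): CG² = 7/20, CG = −√(7/20)
  (m₁,m₂)=(-2,3): CG² = 3/70, CG = −√(3/70)
Pairs with CG² = 3/14: (1,0): +√(3/14)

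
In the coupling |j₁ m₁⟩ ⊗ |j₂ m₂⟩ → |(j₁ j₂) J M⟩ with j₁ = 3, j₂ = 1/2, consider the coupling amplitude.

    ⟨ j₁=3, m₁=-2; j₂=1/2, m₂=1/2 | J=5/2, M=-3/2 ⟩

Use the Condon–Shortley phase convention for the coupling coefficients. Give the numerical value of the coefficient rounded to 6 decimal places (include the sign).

j₁+j₂−J=1  J+j₁−j₂=5  J−j₁+j₂=0  j₁+j₂+J+1=7
(j₁±m₁, j₂±m₂, J±M) = (1,5,1,0,1,4)
P² = 2880/7
sum k=1..1:
  [1] −1/24 = -1/24
S = -1/24
C² = P²·S² = 5/7 ; C = -0.845154

-0.845154  (= −√(5/7))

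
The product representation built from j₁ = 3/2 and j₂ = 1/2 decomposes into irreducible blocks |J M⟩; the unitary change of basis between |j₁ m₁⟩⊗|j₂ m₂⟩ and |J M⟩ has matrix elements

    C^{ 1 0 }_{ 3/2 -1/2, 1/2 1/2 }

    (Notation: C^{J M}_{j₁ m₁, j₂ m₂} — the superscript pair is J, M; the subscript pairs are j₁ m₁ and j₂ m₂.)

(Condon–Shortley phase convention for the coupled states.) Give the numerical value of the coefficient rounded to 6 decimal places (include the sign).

−√(1/2) = -0.707107

triangle: 1!·2!·0!/4! = 2/24
(j±m)!: 1!·2!·1!·0!·1!·1! = 2
prefactor² = (2J+1)·Δ·N² = 1/2
  k=1: −1/(1!·0!·1!·0!·1!·0!) = -1
Σ = -1  ⇒  CG² = 1/2·(-1)² = 1/2
CG = −√(1/2) = -0.707107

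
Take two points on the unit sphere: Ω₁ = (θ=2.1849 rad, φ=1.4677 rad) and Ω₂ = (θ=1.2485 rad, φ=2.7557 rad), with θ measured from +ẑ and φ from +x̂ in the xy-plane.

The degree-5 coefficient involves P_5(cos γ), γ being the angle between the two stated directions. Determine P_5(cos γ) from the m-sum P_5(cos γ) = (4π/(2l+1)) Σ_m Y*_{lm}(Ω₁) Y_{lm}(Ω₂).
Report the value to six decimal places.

Summing Y*_{l m}(θ₁,φ₁)·Y_{l m}(θ₂,φ₂) over m ∈ [−5, 5]; prefactor 4π/(2·5+1) = 1.142397:
  [-5]  conj(Y_{5,-5})(Ω₁) = 0.08343 + 0.14726j ; Y_{5,-5}(Ω₂) = 0.12508 - 0.33366j ; Δ = 0.05957 - 0.00942j
  [-4]  conj(Y_{5,-4})(Ω₁) = -0.34571 + 0.15124j ; Y_{5,-4}(Ω₂) = 0.01024 + 0.37615j ; Δ = -0.06043 - 0.12849j
  [-3]  conj(Y_{5,-3})(Ω₁) = -0.11430 - 0.35769j ; Y_{5,-3}(Ω₂) = 0.01150 + 0.02624j ; Δ = 0.00807 - 0.00711j
  [-2]  conj(Y_{5,-2})(Ω₁) = -0.00248 + 0.00052j ; Y_{5,-2}(Ω₂) = -0.24194 - 0.23544j ; Δ = 0.00072 + 0.00046j
  [-1]  conj(Y_{5,-1})(Ω₁) = -0.03592 - 0.34716j ; Y_{5,-1}(Ω₂) = 0.05438 + 0.02209j ; Δ = 0.00572 - 0.01967j
  [+0]  conj(Y_{5,0})(Ω₁) = 0.08740 + 0.00000j ; Y_{5,0}(Ω₂) = 0.31899 + 0.00000j ; Δ = 0.02788 + 0.00000j
  [+1]  conj(Y_{5,1})(Ω₁) = 0.03592 - 0.34716j ; Y_{5,1}(Ω₂) = -0.05438 + 0.02209j ; Δ = 0.00572 + 0.01967j
  [+2]  conj(Y_{5,2})(Ω₁) = -0.00248 - 0.00052j ; Y_{5,2}(Ω₂) = -0.24194 + 0.23544j ; Δ = 0.00072 - 0.00046j
  [+3]  conj(Y_{5,3})(Ω₁) = 0.11430 - 0.35769j ; Y_{5,3}(Ω₂) = -0.01150 + 0.02624j ; Δ = 0.00807 + 0.00711j
  [+4]  conj(Y_{5,4})(Ω₁) = -0.34571 - 0.15124j ; Y_{5,4}(Ω₂) = 0.01024 - 0.37615j ; Δ = -0.06043 + 0.12849j
  [+5]  conj(Y_{5,5})(Ω₁) = -0.08343 + 0.14726j ; Y_{5,5}(Ω₂) = -0.12508 - 0.33366j ; Δ = 0.05957 + 0.00942j
Σ over m = 0.05518 - 0.00000j; ×(4π/11) → 0.06304 - 0.00000j. Real part: 0.063035

0.063035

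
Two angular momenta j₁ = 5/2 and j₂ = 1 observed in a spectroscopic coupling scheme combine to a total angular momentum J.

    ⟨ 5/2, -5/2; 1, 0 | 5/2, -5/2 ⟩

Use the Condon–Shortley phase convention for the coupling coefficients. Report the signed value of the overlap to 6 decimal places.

triangle: 1!×4!×1!/7! = 24/5040
(j±m)!: 0!×5!×1!×1!×0!×5! = 14400
prefactor² = (2J+1)×Δ×N² = 2880/7
  k=1: −1/(1!×0!×4!×0!×0!×1!) = -1/24
Σ = -1/24  ⇒  CG² = 2880/7×(-1/24)² = 5/7
CG = −√(5/7) = -0.845154

−√(5/7) = -0.845154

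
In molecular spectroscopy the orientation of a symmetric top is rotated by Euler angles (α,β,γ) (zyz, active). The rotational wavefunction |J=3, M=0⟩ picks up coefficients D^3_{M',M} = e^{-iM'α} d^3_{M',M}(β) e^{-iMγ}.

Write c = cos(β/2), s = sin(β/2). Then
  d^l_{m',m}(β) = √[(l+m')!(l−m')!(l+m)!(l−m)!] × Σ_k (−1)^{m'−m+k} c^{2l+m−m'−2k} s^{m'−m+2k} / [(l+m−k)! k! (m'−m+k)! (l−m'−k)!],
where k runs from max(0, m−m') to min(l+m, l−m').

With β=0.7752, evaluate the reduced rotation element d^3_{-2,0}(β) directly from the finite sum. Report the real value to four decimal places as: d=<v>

d=0.4791

d^3_{-2,0}(β=0.7752) via the finite sum:
Half-angle: c=0.925819, s=0.377968. N=√(1·120·6·6)=65.726707
k: max(0,(0)−(-2))=2 … min(3+(0),3−(-2))=3
  k=2: (−1)^0·65.7267/(12)·0.9258^4·0.3780^2 = +0.574875
  k=3: (−1)^1·65.7267/(12)·0.9258^2·0.3780^4 = -0.095814
d^3_{-2,0}(0.7752) = +0.574875 -0.095814 = +0.479061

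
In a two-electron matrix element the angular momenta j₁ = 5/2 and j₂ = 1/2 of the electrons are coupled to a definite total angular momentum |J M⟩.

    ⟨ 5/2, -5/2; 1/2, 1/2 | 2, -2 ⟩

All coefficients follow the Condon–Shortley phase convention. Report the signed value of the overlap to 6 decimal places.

j₁+j₂−J=1  J+j₁−j₂=4  J−j₁+j₂=0  j₁+j₂+J+1=6
(j₁±m₁, j₂±m₂, J±M) = (0,5,1,0,0,4)
P² = 480
sum k=1..1:
  [1] −1/24 = -1/24
S = -1/24
C² = P²·S² = 5/6 ; C = -0.912871

−√(5/6) ≈ -0.912871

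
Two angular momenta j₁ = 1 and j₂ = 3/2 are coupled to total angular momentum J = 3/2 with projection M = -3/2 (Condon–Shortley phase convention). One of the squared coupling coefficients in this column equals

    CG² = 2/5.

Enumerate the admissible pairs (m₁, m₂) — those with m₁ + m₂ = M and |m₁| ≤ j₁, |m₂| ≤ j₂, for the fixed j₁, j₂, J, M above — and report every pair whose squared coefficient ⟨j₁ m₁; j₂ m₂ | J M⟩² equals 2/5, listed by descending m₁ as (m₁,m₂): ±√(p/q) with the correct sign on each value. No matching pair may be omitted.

(-1,-1/2): −√(2/5)

Admissible pairs with m₁+m₂ = M = -3/2: (-1,-1/2), (0,-3/2)
  (m₁,m₂)=(0,-3/2): CG² = 3/5, CG = +√(3/5)
  (m₁,m₂)=(-1,-1/2): CG² = 2/5, CG = −√(2/5)   ← matches the target
Pairs with CG² = 2/5: (-1,-1/2): −√(2/5)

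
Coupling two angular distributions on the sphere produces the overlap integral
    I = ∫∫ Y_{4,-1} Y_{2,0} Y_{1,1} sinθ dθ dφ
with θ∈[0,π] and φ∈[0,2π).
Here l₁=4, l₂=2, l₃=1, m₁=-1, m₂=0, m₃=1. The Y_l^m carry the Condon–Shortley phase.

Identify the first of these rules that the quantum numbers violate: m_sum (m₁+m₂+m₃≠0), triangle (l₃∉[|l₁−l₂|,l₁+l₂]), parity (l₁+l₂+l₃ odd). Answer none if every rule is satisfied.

azimuthal sum: -1 + 0 + 1 = 0  ✓
l₃ must lie in [2,6]; have l₃=1  ✗
L = 4 + 2 + 1 = 7 (odd)

triangle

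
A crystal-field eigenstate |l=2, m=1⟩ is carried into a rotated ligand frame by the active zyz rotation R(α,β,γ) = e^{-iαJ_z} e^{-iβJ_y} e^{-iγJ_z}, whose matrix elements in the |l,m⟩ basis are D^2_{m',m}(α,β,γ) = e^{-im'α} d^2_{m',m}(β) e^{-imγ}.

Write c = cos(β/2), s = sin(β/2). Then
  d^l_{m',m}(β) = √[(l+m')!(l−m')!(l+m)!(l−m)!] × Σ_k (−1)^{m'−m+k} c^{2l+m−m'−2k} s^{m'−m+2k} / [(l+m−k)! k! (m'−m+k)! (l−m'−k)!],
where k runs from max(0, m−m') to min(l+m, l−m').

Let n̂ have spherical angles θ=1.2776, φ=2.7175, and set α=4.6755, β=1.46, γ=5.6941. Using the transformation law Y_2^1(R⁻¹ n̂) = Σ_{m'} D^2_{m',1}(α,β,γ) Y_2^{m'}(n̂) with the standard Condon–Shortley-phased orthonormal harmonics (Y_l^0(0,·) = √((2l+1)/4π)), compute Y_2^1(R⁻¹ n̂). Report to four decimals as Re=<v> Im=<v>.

Re=0.0557 Im=-0.2323

Need the full column D^2_{m',1} for m'=−2..2 at α=4.6755, β=1.4600, γ=5.6941.
cos(β/2)=0.745174, sin(β/2)=0.666870
d^2_{-2,1}: single k=3 term ⇒ +0.441988;  D = -0.384592-0.217813i
d^2_{-1,1}: k∈[2..3] ⇒ +0.740831 -0.197772 = +0.543059;  D = +0.284866-0.462347i
d^2_{0,1}: k∈[1..2] ⇒ +0.675912 -0.541323 = +0.134589;  D = +0.111904+0.074778i
d^2_{1,1}: k∈[0..1] ⇒ +0.308341 -0.740831 = -0.432489;  D = +0.253390-0.350486i
d^2_{2,1}: single k=0 term ⇒ -0.551880;  D = +0.435010+0.339614i
Y_2^{m'}(θ=1.2776,φ=2.7175) and Σ D·Y over m':
  (-0.3846-0.2178i)·(+0.2341+0.2655i)  (+0.2849-0.4623i)·(-0.1948-0.0880i)  (+0.1119+0.0748i)·(-0.2364+0.0000i)  (+0.2534-0.3505i)·(+0.1948-0.0880i)  (+0.4350+0.3396i)·(+0.2341-0.2655i)
Y_2^1(R⁻¹ n̂) = +0.055745-0.232343i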